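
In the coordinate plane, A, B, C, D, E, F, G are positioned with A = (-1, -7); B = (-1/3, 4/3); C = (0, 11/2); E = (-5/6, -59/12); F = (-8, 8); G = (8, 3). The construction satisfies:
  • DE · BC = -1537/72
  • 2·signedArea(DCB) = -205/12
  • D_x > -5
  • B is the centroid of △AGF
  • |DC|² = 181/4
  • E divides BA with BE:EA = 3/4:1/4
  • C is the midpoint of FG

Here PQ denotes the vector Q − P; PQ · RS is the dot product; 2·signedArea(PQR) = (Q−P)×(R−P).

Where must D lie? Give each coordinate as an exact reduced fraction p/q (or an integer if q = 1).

1. D_x = -9/2  [DE · BC = -1537/72 ∩ 2·signedArea(DCB) = -205/12]
2. D_y = 1/2  [DE · BC = -1537/72 ∩ 2·signedArea(DCB) = -205/12]
   → D = (-9/2, 1/2)

D = (-9/2, 1/2)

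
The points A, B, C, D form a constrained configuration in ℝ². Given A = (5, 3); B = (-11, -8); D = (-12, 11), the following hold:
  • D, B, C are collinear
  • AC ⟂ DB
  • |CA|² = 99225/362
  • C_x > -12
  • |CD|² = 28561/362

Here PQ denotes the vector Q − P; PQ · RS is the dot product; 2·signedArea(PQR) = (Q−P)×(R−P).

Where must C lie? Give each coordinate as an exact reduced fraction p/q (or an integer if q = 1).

C = (-4175/362, 771/362)

1. C_x = -4175/362  [D, B, C are collinear ∩ AC ⟂ DB]
2. C_y = 771/362  [D, B, C are collinear ∩ AC ⟂ DB]
   → C = (-4175/362, 771/362)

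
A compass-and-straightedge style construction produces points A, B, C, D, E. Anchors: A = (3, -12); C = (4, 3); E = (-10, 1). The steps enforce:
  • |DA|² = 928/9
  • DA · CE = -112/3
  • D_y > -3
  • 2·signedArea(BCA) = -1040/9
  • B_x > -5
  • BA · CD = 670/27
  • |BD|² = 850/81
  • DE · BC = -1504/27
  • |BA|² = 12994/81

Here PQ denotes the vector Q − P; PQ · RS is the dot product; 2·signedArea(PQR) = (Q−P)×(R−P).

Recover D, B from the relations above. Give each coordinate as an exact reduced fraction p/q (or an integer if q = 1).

1. D_x = -1  [line 14·x + 2·y + 58/3 = 0 ∩ |DA|² = 928/9]
2. D_y = -8/3  [line 14·x + 2·y + 58/3 = 0 ∩ |DA|² = 928/9]
   → D = (-1, -8/3)
3. B_x = -4  [2·signedArea(BCA) = -1040/9 ∩ BA · CD = 670/27]
4. B_y = -13/9  [2·signedArea(BCA) = -1040/9 ∩ BA · CD = 670/27]
   → B = (-4, -13/9)

B = (-4, -13/9)
D = (-1, -8/3)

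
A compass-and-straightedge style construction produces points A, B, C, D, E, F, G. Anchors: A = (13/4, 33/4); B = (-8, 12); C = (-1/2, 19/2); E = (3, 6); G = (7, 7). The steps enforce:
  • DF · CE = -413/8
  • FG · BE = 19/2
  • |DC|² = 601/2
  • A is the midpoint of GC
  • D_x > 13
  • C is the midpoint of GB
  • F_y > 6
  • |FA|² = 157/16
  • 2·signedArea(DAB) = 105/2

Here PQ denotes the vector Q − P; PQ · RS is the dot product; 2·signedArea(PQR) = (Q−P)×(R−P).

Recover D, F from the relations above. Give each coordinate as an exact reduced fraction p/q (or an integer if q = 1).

D = (14, 0)
F = (6, 27/4)

1. D_x = 14  [line -15/4·x + -45/4·y + 105/2 = 0 ∩ |DC|² = 601/2]
2. D_y = 0  [line -15/4·x + -45/4·y + 105/2 = 0 ∩ |DC|² = 601/2]
   → D = (14, 0)
3. F_x = 6  [DF · CE = -413/8 ∩ FG · BE = 19/2]
4. F_y = 27/4  [DF · CE = -413/8 ∩ FG · BE = 19/2]
   → F = (6, 27/4)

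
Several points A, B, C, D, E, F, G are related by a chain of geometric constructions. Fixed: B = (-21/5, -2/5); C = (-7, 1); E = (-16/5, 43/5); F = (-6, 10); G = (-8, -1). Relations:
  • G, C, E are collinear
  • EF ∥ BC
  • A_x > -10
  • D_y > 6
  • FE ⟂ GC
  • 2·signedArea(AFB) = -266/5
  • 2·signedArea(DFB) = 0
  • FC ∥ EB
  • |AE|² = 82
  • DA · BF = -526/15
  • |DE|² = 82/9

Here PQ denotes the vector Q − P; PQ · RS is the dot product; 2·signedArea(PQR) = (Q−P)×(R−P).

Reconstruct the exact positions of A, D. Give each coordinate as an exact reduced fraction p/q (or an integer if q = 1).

1. A_x = -49/5  [line 52/5·x + 9/5·y + 488/5 = 0 ∩ |AE|² = 82]
2. A_y = 12/5  [line 52/5·x + 9/5·y + 488/5 = 0 ∩ |AE|² = 82]
   → A = (-49/5, 12/5)
3. D_x = -27/5  [2·signedArea(DFB) = 0 ∩ DA · BF = -526/15]
4. D_y = 98/15  [2·signedArea(DFB) = 0 ∩ DA · BF = -526/15]
   → D = (-27/5, 98/15)

A = (-49/5, 12/5)
D = (-27/5, 98/15)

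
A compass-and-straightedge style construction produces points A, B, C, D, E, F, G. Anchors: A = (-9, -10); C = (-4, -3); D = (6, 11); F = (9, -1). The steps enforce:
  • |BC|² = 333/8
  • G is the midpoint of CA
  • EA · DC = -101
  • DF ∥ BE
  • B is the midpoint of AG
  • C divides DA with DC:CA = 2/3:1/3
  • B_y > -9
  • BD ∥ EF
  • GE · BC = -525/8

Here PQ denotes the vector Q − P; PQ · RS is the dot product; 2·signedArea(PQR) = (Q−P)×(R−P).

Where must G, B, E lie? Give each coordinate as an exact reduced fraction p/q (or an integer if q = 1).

B = (-31/4, -33/4)
E = (-19/4, -81/4)
G = (-13/2, -13/2)

1. G_x = -13/2  [G is the midpoint of CA]
2. G_y = -13/2  [G is the midpoint of CA]
   → G = (-13/2, -13/2)
3. B_x = -31/4  [B is the midpoint of AG]
4. B_y = -33/4  [B is the midpoint of AG]
   → B = (-31/4, -33/4)
5. E_x = -19/4  [BD ∥ EF ∩ DF ∥ BE]
6. E_y = -81/4  [BD ∥ EF ∩ DF ∥ BE]
   → E = (-19/4, -81/4)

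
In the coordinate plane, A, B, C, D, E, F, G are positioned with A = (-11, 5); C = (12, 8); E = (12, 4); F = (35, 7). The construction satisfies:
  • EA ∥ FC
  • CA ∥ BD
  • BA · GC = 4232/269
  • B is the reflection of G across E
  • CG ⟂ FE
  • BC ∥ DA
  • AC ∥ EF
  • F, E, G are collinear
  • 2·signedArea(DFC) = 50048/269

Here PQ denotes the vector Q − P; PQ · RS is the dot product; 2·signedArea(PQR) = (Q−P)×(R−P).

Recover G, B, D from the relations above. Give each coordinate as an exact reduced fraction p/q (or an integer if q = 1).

1. G_x = 3366/269  [F, E, G are collinear ∩ CG ⟂ FE]
2. G_y = 1094/269  [F, E, G are collinear ∩ CG ⟂ FE]
   → G = (3366/269, 1094/269)
3. B_x = 3090/269  [B is the reflection of G across E]
4. B_y = 1058/269  [B is the reflection of G across E]
   → B = (3090/269, 1058/269)
5. D_x = -3097/269  [BC ∥ DA ∩ CA ∥ BD]
6. D_y = 251/269  [BC ∥ DA ∩ CA ∥ BD]
   → D = (-3097/269, 251/269)

B = (3090/269, 1058/269)
D = (-3097/269, 251/269)
G = (3366/269, 1094/269)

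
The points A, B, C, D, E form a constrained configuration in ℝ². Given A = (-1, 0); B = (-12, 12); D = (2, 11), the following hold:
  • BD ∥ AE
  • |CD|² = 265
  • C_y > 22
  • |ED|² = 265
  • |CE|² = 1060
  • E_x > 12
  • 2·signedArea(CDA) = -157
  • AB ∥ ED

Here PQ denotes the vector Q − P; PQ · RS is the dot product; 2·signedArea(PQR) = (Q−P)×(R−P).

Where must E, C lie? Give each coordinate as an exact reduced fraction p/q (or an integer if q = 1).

C = (-9, 23)
E = (13, -1)

1. E_x = 13  [AB ∥ ED ∩ BD ∥ AE]
2. E_y = -1  [AB ∥ ED ∩ BD ∥ AE]
   → E = (13, -1)
3. C_x = -9  [line 11·x + -3·y + 168 = 0 ∩ |CE|² = 1060]
4. C_y = 23  [line 11·x + -3·y + 168 = 0 ∩ |CE|² = 1060]
   → C = (-9, 23)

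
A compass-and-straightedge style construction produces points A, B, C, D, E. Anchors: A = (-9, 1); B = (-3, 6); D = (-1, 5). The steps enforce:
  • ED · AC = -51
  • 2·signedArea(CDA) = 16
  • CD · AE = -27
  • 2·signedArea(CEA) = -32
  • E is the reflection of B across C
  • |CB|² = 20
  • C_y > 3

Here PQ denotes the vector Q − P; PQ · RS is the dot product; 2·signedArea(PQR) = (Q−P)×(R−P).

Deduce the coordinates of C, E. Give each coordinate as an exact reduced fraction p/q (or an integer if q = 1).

C = (1, 4)
E = (5, 2)

1. C_x = 1  [line 4·x + -8·y + 28 = 0 ∩ |CB|² = 20]
2. C_y = 4  [line 4·x + -8·y + 28 = 0 ∩ |CB|² = 20]
   → C = (1, 4)
3. E_x = 5  [2·signedArea(CEA) = -32 ∩ E is the reflection of B across C]
4. E_y = 2  [2·signedArea(CEA) = -32 ∩ E is the reflection of B across C]
   → E = (5, 2)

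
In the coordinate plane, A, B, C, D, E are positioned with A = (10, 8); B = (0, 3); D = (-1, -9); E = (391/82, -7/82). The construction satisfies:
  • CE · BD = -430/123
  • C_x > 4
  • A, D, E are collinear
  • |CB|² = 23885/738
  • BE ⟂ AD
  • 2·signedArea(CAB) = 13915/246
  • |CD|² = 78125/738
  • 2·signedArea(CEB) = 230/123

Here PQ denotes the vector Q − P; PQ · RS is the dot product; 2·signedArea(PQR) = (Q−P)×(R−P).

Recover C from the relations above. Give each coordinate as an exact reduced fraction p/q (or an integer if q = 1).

C = (1129/246, -89/246)

1. C_x = 1129/246  [2·signedArea(CEB) = 230/123 ∩ 2·signedArea(CAB) = 13915/246]
2. C_y = -89/246  [2·signedArea(CEB) = 230/123 ∩ 2·signedArea(CAB) = 13915/246]
   → C = (1129/246, -89/246)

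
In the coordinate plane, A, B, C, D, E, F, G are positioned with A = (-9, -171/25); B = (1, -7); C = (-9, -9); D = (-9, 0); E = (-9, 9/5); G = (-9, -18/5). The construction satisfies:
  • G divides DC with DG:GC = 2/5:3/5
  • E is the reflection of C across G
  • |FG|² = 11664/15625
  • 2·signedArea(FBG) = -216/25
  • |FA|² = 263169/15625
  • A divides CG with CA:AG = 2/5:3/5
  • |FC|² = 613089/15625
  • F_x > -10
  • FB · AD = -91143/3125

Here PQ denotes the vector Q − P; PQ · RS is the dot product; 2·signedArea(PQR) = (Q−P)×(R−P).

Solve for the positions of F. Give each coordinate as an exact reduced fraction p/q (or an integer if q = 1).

1. F_x = -9  [FB · AD = -91143/3125 ∩ 2·signedArea(FBG) = -216/25]
2. F_y = -342/125  [FB · AD = -91143/3125 ∩ 2·signedArea(FBG) = -216/25]
   → F = (-9, -342/125)

F = (-9, -342/125)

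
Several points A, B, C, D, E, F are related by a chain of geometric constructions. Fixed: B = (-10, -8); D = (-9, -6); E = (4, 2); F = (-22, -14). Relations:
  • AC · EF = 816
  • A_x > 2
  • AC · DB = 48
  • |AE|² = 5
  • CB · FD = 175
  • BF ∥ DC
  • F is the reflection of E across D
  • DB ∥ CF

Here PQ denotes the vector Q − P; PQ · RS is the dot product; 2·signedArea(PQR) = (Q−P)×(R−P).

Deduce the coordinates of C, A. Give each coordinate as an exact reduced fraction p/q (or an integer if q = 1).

A = (3, 0)
C = (-21, -12)

1. C_x = -21  [DB ∥ CF ∩ BF ∥ DC]
2. C_y = -12  [DB ∥ CF ∩ BF ∥ DC]
   → C = (-21, -12)
3. A_x = 3  [AC · EF = 816 ∩ AC · DB = 48]
4. A_y = 0  [AC · EF = 816 ∩ AC · DB = 48]
   → A = (3, 0)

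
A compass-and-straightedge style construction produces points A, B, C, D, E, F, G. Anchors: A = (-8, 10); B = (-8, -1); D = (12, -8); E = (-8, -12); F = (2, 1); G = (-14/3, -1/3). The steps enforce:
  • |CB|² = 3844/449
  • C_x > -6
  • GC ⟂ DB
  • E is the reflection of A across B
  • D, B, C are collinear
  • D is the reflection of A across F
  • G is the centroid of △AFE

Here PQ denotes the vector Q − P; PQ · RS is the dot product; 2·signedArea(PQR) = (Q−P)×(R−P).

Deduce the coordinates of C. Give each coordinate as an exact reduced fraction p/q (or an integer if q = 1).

C = (-2352/449, -883/449)

1. C_x = -2352/449  [D, B, C are collinear ∩ GC ⟂ DB]
2. C_y = -883/449  [D, B, C are collinear ∩ GC ⟂ DB]
   → C = (-2352/449, -883/449)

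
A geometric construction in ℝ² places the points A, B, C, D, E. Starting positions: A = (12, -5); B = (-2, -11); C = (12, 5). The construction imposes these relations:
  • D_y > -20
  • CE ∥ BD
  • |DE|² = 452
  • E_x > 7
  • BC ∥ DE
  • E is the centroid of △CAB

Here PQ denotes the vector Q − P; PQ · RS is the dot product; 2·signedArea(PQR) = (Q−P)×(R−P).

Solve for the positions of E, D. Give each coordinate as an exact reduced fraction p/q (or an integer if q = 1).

D = (-20/3, -59/3)
E = (22/3, -11/3)

1. E_x = 22/3  [E is the centroid of △CAB]
2. E_y = -11/3  [E is the centroid of △CAB]
   → E = (22/3, -11/3)
3. D_x = -20/3  [BC ∥ DE ∩ CE ∥ BD]
4. D_y = -59/3  [BC ∥ DE ∩ CE ∥ BD]
   → D = (-20/3, -59/3)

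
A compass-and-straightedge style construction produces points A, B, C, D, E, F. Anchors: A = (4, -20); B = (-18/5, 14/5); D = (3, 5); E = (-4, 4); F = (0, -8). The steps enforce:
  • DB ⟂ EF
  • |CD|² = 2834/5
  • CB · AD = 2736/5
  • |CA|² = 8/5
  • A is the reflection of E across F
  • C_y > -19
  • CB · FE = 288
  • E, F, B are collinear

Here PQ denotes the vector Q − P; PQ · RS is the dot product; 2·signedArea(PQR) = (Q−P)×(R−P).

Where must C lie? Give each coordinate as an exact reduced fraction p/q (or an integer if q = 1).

C = (18/5, -94/5)

1. C_x = 18/5  [CB · FE = 288 ∩ CB · AD = 2736/5]
2. C_y = -94/5  [CB · FE = 288 ∩ CB · AD = 2736/5]
   → C = (18/5, -94/5)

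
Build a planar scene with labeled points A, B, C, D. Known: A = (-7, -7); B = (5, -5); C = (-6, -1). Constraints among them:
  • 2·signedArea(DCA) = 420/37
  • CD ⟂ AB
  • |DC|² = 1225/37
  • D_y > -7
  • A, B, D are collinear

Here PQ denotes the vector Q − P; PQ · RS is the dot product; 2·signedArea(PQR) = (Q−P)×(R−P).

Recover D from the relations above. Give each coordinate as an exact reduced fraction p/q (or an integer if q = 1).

D = (-187/37, -247/37)

1. D_x = -187/37  [A, B, D are collinear ∩ CD ⟂ AB]
2. D_y = -247/37  [A, B, D are collinear ∩ CD ⟂ AB]
   → D = (-187/37, -247/37)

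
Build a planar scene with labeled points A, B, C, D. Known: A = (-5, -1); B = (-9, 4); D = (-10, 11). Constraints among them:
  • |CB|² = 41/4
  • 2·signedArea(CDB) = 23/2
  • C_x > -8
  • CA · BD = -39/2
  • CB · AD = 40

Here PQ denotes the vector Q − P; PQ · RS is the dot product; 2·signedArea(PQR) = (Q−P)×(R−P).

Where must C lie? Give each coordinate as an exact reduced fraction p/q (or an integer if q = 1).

C = (-7, 3/2)

1. C_x = -7  [CB · AD = 40 ∩ 2·signedArea(CDB) = 23/2]
2. C_y = 3/2  [CB · AD = 40 ∩ 2·signedArea(CDB) = 23/2]
   → C = (-7, 3/2)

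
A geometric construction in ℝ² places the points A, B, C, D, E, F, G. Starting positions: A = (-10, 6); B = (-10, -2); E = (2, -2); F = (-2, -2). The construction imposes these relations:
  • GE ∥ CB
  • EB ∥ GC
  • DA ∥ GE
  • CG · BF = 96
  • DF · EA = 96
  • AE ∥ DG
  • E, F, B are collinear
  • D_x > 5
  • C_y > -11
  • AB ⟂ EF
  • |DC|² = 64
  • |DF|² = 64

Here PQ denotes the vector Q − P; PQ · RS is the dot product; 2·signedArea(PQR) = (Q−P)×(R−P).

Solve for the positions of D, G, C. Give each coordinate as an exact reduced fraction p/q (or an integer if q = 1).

C = (6, -10)
D = (6, -2)
G = (18, -10)

1. D_x = 6  [line 12·x + -8·y + -88 = 0 ∩ |DF|² = 64]
2. D_y = -2  [line 12·x + -8·y + -88 = 0 ∩ |DF|² = 64]
   → D = (6, -2)
3. G_x = 18  [DA ∥ GE ∩ AE ∥ DG]
4. G_y = -10  [DA ∥ GE ∩ AE ∥ DG]
   → G = (18, -10)
5. C_x = 6  [GE ∥ CB ∩ EB ∥ GC]
6. C_y = -10  [GE ∥ CB ∩ EB ∥ GC]
   → C = (6, -10)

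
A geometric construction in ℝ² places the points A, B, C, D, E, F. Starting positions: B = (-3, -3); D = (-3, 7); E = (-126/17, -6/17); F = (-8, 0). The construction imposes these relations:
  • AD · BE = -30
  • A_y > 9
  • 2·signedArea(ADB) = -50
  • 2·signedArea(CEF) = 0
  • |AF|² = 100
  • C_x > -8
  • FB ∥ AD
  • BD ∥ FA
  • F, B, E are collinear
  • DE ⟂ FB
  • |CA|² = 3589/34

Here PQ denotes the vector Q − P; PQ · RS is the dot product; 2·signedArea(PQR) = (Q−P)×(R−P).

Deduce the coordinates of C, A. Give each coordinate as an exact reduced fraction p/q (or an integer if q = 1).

A = (-8, 10)
C = (-257/34, -9/34)

1. A_x = -8  [FB ∥ AD ∩ BD ∥ FA]
2. A_y = 10  [FB ∥ AD ∩ BD ∥ FA]
   → A = (-8, 10)
3. C_x = -257/34  [line -6/17·x + -10/17·y + -48/17 = 0 ∩ |CA|² = 3589/34]
4. C_y = -9/34  [line -6/17·x + -10/17·y + -48/17 = 0 ∩ |CA|² = 3589/34]
   → C = (-257/34, -9/34)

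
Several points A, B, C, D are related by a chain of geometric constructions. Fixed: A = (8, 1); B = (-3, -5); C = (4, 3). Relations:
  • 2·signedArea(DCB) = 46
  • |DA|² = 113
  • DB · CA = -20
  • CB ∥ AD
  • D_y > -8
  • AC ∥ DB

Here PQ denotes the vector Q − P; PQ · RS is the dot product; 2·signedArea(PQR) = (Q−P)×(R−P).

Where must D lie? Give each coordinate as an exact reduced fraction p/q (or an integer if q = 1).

D = (1, -7)

1. D_x = 1  [AC ∥ DB ∩ CB ∥ AD]
2. D_y = -7  [AC ∥ DB ∩ CB ∥ AD]
   → D = (1, -7)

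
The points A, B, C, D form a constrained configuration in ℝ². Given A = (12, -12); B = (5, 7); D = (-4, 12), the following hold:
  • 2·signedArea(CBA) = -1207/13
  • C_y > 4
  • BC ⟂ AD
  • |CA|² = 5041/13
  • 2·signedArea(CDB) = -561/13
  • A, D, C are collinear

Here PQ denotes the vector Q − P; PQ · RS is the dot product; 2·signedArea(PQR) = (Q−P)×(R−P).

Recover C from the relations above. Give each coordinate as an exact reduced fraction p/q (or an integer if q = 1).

1. C_x = 14/13  [A, D, C are collinear ∩ BC ⟂ AD]
2. C_y = 57/13  [A, D, C are collinear ∩ BC ⟂ AD]
   → C = (14/13, 57/13)

C = (14/13, 57/13)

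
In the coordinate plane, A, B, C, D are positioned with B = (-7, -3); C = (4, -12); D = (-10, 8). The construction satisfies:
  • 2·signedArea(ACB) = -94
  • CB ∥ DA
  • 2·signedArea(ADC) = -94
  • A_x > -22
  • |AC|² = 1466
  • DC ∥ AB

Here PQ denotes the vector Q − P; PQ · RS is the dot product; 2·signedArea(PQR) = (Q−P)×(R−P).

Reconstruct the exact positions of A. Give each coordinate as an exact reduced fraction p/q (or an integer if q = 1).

1. A_x = -21  [DC ∥ AB ∩ CB ∥ DA]
2. A_y = 17  [DC ∥ AB ∩ CB ∥ DA]
   → A = (-21, 17)

A = (-21, 17)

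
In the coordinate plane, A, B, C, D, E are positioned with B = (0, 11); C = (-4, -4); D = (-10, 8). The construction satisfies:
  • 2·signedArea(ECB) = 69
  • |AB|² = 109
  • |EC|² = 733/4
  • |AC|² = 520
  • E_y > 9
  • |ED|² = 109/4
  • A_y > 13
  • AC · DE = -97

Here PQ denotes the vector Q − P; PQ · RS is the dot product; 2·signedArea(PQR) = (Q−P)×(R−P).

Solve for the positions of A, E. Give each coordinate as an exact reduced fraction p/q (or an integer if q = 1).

A = (10, 14)
E = (-5, 19/2)

1. E_x = -5  [line -15·x + 4·y + -113 = 0 ∩ |EC|² = 733/4]
2. E_y = 19/2  [line -15·x + 4·y + -113 = 0 ∩ |EC|² = 733/4]
   → E = (-5, 19/2)
3. A_x = 10  [line -5·x + -3/2·y + 71 = 0 ∩ |AC|² = 520]
4. A_y = 14  [line -5·x + -3/2·y + 71 = 0 ∩ |AC|² = 520]
   → A = (10, 14)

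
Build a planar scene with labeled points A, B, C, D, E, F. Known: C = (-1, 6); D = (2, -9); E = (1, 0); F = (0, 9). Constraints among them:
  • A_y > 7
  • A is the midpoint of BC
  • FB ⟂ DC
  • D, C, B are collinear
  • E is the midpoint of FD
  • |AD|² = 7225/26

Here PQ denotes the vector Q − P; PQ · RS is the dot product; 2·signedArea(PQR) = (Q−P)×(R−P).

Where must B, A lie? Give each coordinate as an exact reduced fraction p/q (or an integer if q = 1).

1. B_x = -20/13  [D, C, B are collinear ∩ FB ⟂ DC]
2. B_y = 113/13  [D, C, B are collinear ∩ FB ⟂ DC]
   → B = (-20/13, 113/13)
3. A_x = -33/26  [A is the midpoint of BC]
4. A_y = 191/26  [A is the midpoint of BC]
   → A = (-33/26, 191/26)

A = (-33/26, 191/26)
B = (-20/13, 113/13)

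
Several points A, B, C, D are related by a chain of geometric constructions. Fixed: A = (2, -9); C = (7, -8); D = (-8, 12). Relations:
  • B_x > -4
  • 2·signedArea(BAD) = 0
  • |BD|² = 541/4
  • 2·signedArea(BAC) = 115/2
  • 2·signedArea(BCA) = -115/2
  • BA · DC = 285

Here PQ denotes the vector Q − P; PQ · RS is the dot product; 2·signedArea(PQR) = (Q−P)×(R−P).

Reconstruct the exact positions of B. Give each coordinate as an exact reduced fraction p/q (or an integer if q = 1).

B = (-3, 3/2)

1. B_x = -3  [2·signedArea(BAD) = 0 ∩ 2·signedArea(BCA) = -115/2]
2. B_y = 3/2  [2·signedArea(BAD) = 0 ∩ 2·signedArea(BCA) = -115/2]
   → B = (-3, 3/2)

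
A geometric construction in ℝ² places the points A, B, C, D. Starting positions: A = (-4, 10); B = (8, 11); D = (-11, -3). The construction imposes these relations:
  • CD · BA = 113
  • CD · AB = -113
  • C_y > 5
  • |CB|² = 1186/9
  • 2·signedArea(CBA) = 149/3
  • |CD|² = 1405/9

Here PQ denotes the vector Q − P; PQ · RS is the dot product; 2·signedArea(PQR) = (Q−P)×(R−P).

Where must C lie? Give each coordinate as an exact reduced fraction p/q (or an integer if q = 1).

C = (-7/3, 6)

1. C_x = -7/3  [2·signedArea(CBA) = 149/3 ∩ CD · BA = 113]
2. C_y = 6  [2·signedArea(CBA) = 149/3 ∩ CD · BA = 113]
   → C = (-7/3, 6)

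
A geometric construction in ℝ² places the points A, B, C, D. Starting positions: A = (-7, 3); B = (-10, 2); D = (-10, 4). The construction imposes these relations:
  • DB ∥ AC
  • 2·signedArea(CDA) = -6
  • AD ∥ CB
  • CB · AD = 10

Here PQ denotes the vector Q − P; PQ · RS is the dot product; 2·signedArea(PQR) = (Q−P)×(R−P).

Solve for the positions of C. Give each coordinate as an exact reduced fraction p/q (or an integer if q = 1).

C = (-7, 1)

1. C_x = -7  [AD ∥ CB ∩ DB ∥ AC]
2. C_y = 1  [AD ∥ CB ∩ DB ∥ AC]
   → C = (-7, 1)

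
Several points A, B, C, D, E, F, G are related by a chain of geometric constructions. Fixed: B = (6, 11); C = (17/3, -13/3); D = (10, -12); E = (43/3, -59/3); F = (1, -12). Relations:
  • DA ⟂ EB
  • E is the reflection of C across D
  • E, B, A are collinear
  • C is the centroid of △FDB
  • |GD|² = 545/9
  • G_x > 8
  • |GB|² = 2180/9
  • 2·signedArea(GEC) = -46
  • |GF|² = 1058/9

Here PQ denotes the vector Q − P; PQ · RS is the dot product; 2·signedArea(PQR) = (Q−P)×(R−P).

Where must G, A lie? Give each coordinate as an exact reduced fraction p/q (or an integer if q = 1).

A = (109934/9089, -103893/9089)
G = (26/3, -13/3)

1. G_x = 26/3  [line -46/3·x + -26/3·y + 286/3 = 0 ∩ |GB|² = 2180/9]
2. G_y = -13/3  [line -46/3·x + -26/3·y + 286/3 = 0 ∩ |GB|² = 2180/9]
   → G = (26/3, -13/3)
3. A_x = 109934/9089  [E, B, A are collinear ∩ DA ⟂ EB]
4. A_y = -103893/9089  [E, B, A are collinear ∩ DA ⟂ EB]
   → A = (109934/9089, -103893/9089)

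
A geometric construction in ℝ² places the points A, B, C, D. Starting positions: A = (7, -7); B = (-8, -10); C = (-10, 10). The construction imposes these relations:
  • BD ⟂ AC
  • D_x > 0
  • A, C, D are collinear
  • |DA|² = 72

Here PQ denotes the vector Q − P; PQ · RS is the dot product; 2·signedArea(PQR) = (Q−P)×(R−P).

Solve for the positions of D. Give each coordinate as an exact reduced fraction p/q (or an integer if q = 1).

1. D_x = 1  [A, C, D are collinear ∩ BD ⟂ AC]
2. D_y = -1  [A, C, D are collinear ∩ BD ⟂ AC]
   → D = (1, -1)

D = (1, -1)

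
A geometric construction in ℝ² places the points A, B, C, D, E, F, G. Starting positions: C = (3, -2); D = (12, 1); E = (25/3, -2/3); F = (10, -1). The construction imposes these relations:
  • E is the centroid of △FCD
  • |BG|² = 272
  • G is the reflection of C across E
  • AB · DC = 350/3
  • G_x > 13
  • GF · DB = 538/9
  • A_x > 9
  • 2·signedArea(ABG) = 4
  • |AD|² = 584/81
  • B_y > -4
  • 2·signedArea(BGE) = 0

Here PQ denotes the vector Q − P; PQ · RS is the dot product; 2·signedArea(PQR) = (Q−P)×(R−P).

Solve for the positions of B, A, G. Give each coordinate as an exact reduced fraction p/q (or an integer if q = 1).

1. G_x = 41/3  [G is the reflection of C across E]
2. G_y = 2/3  [G is the reflection of C across E]
   → G = (41/3, 2/3)
3. B_x = -7/3  [2·signedArea(BGE) = 0 ∩ GF · DB = 538/9]
4. B_y = -10/3  [2·signedArea(BGE) = 0 ∩ GF · DB = 538/9]
   → B = (-7/3, -10/3)
5. A_x = 86/9  [2·signedArea(ABG) = 4 ∩ AB · DC = 350/3]
6. A_y = -1/9  [2·signedArea(ABG) = 4 ∩ AB · DC = 350/3]
   → A = (86/9, -1/9)

A = (86/9, -1/9)
B = (-7/3, -10/3)
G = (41/3, 2/3)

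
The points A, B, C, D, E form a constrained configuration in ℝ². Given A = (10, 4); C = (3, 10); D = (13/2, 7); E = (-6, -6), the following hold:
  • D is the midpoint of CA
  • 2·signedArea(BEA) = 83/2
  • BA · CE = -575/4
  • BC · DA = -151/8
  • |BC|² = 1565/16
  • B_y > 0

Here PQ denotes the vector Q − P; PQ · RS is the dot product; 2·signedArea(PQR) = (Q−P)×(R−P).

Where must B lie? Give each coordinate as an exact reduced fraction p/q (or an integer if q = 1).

B = (1/4, 1/2)

1. B_x = 1/4  [BC · DA = -151/8 ∩ BA · CE = -575/4]
2. B_y = 1/2  [BC · DA = -151/8 ∩ BA · CE = -575/4]
   → B = (1/4, 1/2)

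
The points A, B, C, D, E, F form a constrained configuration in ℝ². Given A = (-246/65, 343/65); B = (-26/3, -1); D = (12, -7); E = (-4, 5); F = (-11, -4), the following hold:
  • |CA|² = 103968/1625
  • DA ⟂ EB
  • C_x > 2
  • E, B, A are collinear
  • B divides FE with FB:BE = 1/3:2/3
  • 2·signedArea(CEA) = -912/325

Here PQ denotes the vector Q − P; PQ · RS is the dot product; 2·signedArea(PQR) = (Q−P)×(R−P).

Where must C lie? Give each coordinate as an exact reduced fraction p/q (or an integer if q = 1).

1. C_x = 822/325  [line -18/65·x + 14/65·y + 202/325 = 0 ∩ |CA|² = 103968/1625]
2. C_y = 119/325  [line -18/65·x + 14/65·y + 202/325 = 0 ∩ |CA|² = 103968/1625]
   → C = (822/325, 119/325)

C = (822/325, 119/325)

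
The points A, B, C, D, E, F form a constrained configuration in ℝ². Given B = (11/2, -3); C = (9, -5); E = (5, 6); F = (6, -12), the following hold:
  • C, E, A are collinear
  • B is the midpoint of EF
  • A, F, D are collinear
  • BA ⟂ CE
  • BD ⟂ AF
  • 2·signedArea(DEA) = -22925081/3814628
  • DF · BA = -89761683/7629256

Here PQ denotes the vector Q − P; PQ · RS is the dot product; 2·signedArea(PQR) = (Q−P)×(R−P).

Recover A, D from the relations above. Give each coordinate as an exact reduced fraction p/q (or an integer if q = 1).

A = (1089/137, -289/137)
D = (29328609/3814628, -13088871/3814628)

1. A_x = 1089/137  [C, E, A are collinear ∩ BA ⟂ CE]
2. A_y = -289/137  [C, E, A are collinear ∩ BA ⟂ CE]
   → A = (1089/137, -289/137)
3. D_x = 29328609/3814628  [A, F, D are collinear ∩ BD ⟂ AF]
4. D_y = -13088871/3814628  [A, F, D are collinear ∩ BD ⟂ AF]
   → D = (29328609/3814628, -13088871/3814628)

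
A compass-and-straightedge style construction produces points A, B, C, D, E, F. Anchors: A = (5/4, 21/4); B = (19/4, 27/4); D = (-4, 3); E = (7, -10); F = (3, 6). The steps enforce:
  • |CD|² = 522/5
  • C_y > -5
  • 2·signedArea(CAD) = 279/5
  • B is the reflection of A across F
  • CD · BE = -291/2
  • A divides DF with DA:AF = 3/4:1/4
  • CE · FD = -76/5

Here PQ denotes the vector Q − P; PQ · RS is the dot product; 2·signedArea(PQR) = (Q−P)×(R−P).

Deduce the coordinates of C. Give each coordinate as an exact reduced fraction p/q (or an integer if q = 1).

1. C_x = 13/5  [CD · BE = -291/2 ∩ CE · FD = -76/5]
2. C_y = -24/5  [CD · BE = -291/2 ∩ CE · FD = -76/5]
   → C = (13/5, -24/5)

C = (13/5, -24/5)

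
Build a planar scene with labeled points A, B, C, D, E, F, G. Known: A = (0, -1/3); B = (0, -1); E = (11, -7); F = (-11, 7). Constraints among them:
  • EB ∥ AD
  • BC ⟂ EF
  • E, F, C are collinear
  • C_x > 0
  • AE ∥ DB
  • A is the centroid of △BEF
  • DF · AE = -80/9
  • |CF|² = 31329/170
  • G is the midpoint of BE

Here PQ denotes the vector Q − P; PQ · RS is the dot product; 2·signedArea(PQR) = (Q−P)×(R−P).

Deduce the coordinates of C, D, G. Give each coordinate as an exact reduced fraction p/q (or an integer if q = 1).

1. C_x = 77/170  [E, F, C are collinear ∩ BC ⟂ EF]
2. C_y = -49/170  [E, F, C are collinear ∩ BC ⟂ EF]
   → C = (77/170, -49/170)
3. D_x = -11  [AE ∥ DB ∩ EB ∥ AD]
4. D_y = 17/3  [AE ∥ DB ∩ EB ∥ AD]
   → D = (-11, 17/3)
5. G_x = 11/2  [G is the midpoint of BE]
6. G_y = -4  [G is the midpoint of BE]
   → G = (11/2, -4)

C = (77/170, -49/170)
D = (-11, 17/3)
G = (11/2, -4)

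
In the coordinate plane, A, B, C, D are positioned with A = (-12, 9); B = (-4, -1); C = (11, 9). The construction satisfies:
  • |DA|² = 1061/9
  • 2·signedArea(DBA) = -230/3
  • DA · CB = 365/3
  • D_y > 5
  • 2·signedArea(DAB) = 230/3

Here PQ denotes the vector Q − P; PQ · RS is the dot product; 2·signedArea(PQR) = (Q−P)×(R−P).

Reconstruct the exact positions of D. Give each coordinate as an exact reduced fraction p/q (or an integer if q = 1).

1. D_x = -5/3  [2·signedArea(DBA) = -230/3 ∩ DA · CB = 365/3]
2. D_y = 17/3  [2·signedArea(DBA) = -230/3 ∩ DA · CB = 365/3]
   → D = (-5/3, 17/3)

D = (-5/3, 17/3)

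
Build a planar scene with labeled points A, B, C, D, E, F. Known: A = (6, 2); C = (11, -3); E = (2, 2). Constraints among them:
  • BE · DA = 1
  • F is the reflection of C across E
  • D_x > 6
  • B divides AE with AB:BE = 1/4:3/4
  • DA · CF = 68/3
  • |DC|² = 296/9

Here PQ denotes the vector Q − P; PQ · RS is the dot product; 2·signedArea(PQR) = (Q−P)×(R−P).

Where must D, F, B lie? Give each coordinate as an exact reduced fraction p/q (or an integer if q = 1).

1. F_x = -7  [F is the reflection of C across E]
2. F_y = 7  [F is the reflection of C across E]
   → F = (-7, 7)
3. B_x = 5  [B divides AE with AB:BE = 1/4:3/4]
4. B_y = 2  [B divides AE with AB:BE = 1/4:3/4]
   → B = (5, 2)
5. D_x = 19/3  [DA · CF = 68/3 ∩ BE · DA = 1]
6. D_y = 1/3  [DA · CF = 68/3 ∩ BE · DA = 1]
   → D = (19/3, 1/3)

B = (5, 2)
D = (19/3, 1/3)
F = (-7, 7)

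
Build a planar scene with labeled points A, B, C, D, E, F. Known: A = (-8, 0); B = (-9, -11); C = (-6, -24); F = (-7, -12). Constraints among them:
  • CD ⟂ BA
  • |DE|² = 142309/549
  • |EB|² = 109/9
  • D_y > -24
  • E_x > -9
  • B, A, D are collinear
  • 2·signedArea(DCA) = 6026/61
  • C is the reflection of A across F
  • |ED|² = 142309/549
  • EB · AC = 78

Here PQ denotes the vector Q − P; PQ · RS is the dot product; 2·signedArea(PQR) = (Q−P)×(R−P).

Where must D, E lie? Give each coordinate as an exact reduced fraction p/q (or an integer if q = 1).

D = (-619/61, -1441/61)
E = (-8, -23/3)

1. D_x = -619/61  [B, A, D are collinear ∩ CD ⟂ BA]
2. D_y = -1441/61  [B, A, D are collinear ∩ CD ⟂ BA]
   → D = (-619/61, -1441/61)
3. E_x = -8  [line -2·x + 24·y + 168 = 0 ∩ |ED|² = 142309/549]
4. E_y = -23/3  [line -2·x + 24·y + 168 = 0 ∩ |ED|² = 142309/549]
   → E = (-8, -23/3)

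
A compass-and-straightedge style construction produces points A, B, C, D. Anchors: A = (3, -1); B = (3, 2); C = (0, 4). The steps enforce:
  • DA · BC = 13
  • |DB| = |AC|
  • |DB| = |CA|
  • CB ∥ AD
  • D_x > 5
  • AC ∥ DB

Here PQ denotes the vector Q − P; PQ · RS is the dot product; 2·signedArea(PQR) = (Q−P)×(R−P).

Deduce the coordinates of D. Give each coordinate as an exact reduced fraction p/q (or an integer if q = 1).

D = (6, -3)

1. D_x = 6  [AC ∥ DB ∩ CB ∥ AD]
2. D_y = -3  [AC ∥ DB ∩ CB ∥ AD]
   → D = (6, -3)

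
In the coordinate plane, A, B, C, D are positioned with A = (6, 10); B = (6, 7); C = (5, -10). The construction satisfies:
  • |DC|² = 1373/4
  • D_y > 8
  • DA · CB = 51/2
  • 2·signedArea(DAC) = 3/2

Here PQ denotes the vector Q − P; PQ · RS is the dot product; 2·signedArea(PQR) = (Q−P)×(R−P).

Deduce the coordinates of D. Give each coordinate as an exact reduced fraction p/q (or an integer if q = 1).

D = (6, 17/2)

1. D_x = 6  [2·signedArea(DAC) = 3/2 ∩ DA · CB = 51/2]
2. D_y = 17/2  [2·signedArea(DAC) = 3/2 ∩ DA · CB = 51/2]
   → D = (6, 17/2)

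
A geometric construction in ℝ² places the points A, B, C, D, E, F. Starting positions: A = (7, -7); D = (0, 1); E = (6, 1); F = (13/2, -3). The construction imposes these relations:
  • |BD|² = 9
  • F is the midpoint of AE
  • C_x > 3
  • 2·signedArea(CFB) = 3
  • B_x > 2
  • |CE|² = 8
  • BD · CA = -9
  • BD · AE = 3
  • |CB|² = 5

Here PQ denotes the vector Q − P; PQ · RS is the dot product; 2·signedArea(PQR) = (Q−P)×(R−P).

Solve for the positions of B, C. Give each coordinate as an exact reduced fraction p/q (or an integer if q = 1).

B = (3, 1)
C = (4, -1)

1. B_x = 3  [line 1·x + -8·y + 5 = 0 ∩ |BD|² = 9]
2. B_y = 1  [line 1·x + -8·y + 5 = 0 ∩ |BD|² = 9]
   → B = (3, 1)
3. C_x = 4  [2·signedArea(CFB) = 3 ∩ BD · CA = -9]
4. C_y = -1  [2·signedArea(CFB) = 3 ∩ BD · CA = -9]
   → C = (4, -1)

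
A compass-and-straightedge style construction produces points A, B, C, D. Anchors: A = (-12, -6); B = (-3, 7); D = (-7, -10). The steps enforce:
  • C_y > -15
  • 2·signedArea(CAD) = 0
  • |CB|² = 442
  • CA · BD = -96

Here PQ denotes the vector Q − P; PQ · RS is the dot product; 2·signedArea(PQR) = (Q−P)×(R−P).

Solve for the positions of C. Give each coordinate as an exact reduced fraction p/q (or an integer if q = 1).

C = (-2, -14)

1. C_x = -2  [2·signedArea(CAD) = 0 ∩ CA · BD = -96]
2. C_y = -14  [2·signedArea(CAD) = 0 ∩ CA · BD = -96]
   → C = (-2, -14)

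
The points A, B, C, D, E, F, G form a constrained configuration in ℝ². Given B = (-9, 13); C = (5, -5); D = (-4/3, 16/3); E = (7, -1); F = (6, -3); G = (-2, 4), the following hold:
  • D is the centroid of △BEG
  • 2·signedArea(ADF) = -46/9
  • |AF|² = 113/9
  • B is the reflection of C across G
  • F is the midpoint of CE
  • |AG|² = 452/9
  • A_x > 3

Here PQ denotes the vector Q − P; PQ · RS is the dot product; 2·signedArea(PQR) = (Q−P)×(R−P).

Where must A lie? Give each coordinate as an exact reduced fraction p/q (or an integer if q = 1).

1. A_x = 10/3  [line 25/3·x + 22/3·y + -206/9 = 0 ∩ |AG|² = 452/9]
2. A_y = -2/3  [line 25/3·x + 22/3·y + -206/9 = 0 ∩ |AG|² = 452/9]
   → A = (10/3, -2/3)

A = (10/3, -2/3)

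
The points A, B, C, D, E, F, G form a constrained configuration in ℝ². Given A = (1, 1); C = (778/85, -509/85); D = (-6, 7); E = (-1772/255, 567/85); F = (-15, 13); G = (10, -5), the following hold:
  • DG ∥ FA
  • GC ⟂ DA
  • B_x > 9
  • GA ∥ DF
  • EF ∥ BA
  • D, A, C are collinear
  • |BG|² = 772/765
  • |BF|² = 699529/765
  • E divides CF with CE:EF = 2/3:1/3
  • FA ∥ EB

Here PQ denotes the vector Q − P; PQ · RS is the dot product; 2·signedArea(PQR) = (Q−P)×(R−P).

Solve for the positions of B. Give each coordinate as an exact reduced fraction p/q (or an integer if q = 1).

1. B_x = 2308/255  [EF ∥ BA ∩ FA ∥ EB]
2. B_y = -453/85  [EF ∥ BA ∩ FA ∥ EB]
   → B = (2308/255, -453/85)

B = (2308/255, -453/85)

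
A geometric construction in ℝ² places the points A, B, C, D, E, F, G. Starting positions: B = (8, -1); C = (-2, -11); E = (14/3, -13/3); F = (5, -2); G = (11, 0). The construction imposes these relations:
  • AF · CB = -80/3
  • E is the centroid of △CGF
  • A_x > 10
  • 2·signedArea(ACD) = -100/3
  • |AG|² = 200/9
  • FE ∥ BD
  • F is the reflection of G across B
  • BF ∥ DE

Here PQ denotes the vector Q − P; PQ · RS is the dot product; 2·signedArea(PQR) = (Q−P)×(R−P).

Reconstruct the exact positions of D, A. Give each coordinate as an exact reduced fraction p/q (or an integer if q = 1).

A = (31/3, -14/3)
D = (23/3, -10/3)

1. D_x = 23/3  [BF ∥ DE ∩ FE ∥ BD]
2. D_y = -10/3  [BF ∥ DE ∩ FE ∥ BD]
   → D = (23/3, -10/3)
3. A_x = 31/3  [2·signedArea(ACD) = -100/3 ∩ AF · CB = -80/3]
4. A_y = -14/3  [2·signedArea(ACD) = -100/3 ∩ AF · CB = -80/3]
   → A = (31/3, -14/3)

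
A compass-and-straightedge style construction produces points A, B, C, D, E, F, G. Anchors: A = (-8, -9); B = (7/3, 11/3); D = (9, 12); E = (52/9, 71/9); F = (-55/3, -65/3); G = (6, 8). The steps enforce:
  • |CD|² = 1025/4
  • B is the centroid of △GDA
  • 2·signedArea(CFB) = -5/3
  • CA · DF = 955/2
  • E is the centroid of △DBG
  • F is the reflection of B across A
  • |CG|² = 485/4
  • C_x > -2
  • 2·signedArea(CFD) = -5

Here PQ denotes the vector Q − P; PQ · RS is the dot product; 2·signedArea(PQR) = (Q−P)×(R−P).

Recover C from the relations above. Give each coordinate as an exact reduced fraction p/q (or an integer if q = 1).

C = (-1, -1/2)

1. C_x = -1  [2·signedArea(CFB) = -5/3 ∩ 2·signedArea(CFD) = -5]
2. C_y = -1/2  [2·signedArea(CFB) = -5/3 ∩ 2·signedArea(CFD) = -5]
   → C = (-1, -1/2)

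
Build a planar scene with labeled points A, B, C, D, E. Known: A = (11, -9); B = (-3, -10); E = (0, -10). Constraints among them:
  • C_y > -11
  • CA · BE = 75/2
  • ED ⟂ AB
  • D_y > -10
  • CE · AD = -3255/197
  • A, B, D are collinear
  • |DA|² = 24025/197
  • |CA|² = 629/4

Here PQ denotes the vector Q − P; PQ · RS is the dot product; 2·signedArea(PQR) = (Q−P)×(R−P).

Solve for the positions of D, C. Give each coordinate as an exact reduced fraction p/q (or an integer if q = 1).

C = (-3/2, -10)
D = (-3/197, -1928/197)

1. D_x = -3/197  [A, B, D are collinear ∩ ED ⟂ AB]
2. D_y = -1928/197  [A, B, D are collinear ∩ ED ⟂ AB]
   → D = (-3/197, -1928/197)
3. C_x = -3/2  [CA · BE = 75/2 ∩ CE · AD = -3255/197]
4. C_y = -10  [CA · BE = 75/2 ∩ CE · AD = -3255/197]
   → C = (-3/2, -10)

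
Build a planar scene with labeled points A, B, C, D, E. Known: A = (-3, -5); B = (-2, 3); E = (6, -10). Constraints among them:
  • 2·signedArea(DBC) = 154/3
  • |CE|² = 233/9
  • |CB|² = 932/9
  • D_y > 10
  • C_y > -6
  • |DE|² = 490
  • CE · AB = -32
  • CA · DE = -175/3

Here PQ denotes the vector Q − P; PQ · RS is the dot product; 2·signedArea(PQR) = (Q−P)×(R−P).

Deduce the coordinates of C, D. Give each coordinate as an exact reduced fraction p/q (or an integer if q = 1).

C = (10/3, -17/3)
D = (-1, 11)

1. C_x = 10/3  [line -1·x + -8·y + -42 = 0 ∩ |CE|² = 233/9]
2. C_y = -17/3  [line -1·x + -8·y + -42 = 0 ∩ |CE|² = 233/9]
   → C = (10/3, -17/3)
3. D_x = -1  [CA · DE = -175/3 ∩ 2·signedArea(DBC) = 154/3]
4. D_y = 11  [CA · DE = -175/3 ∩ 2·signedArea(DBC) = 154/3]
   → D = (-1, 11)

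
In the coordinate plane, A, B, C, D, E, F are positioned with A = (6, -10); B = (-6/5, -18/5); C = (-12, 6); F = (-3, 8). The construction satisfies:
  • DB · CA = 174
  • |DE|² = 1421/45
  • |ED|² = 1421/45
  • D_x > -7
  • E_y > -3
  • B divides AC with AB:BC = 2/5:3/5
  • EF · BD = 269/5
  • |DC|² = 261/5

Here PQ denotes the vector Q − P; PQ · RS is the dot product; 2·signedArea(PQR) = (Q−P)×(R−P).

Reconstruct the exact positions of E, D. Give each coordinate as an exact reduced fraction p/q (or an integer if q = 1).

D = (-33/5, 6/5)
E = (-12/5, -38/15)

1. D_x = -33/5  [line -18·x + 16·y + -138 = 0 ∩ |DC|² = 261/5]
2. D_y = 6/5  [line -18·x + 16·y + -138 = 0 ∩ |DC|² = 261/5]
   → D = (-33/5, 6/5)
3. E_x = -12/5  [line 27/5·x + -24/5·y + 4/5 = 0 ∩ |ED|² = 1421/45]
4. E_y = -38/15  [line 27/5·x + -24/5·y + 4/5 = 0 ∩ |ED|² = 1421/45]
   → E = (-12/5, -38/15)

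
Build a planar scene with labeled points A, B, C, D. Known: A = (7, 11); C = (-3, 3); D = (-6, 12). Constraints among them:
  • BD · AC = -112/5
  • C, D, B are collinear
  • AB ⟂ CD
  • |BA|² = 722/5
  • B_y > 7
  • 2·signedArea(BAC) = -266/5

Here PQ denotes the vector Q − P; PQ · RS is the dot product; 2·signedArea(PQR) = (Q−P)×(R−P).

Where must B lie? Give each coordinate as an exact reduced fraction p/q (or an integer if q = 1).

1. B_x = -22/5  [C, D, B are collinear ∩ AB ⟂ CD]
2. B_y = 36/5  [C, D, B are collinear ∩ AB ⟂ CD]
   → B = (-22/5, 36/5)

B = (-22/5, 36/5)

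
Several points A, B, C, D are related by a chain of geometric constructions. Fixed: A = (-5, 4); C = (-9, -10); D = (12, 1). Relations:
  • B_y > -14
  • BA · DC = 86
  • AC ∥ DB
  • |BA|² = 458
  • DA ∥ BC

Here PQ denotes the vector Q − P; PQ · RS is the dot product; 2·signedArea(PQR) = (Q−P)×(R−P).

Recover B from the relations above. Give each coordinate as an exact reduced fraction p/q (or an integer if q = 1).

1. B_x = 8  [DA ∥ BC ∩ AC ∥ DB]
2. B_y = -13  [DA ∥ BC ∩ AC ∥ DB]
   → B = (8, -13)

B = (8, -13)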